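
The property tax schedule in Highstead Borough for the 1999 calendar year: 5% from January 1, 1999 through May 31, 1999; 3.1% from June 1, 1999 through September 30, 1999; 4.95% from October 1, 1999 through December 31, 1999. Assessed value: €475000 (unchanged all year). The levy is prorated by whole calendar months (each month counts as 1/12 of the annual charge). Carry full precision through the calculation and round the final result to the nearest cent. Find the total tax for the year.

January 1 – May 31, 1999: 5 months at 5% → €475000 × 5% × 5/12 = €9895.8333
June 1 – September 30, 1999: 4 months at 3.1% → €475000 × 3.1% × 4/12 = €4908.3333
October 1 – December 31, 1999: 3 months at 4.95% → €475000 × 4.95% × 3/12 = €5878.1250
Total = €20682.2917

€20682.29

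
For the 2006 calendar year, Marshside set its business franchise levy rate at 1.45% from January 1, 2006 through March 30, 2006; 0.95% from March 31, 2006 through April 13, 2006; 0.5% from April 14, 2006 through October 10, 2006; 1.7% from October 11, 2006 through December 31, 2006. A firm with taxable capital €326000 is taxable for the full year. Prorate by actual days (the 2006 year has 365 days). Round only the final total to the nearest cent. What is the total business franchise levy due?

January 1 – March 30, 2006: 89 days at 1.45% → €326000 × 1.45% × 89/365 = €1152.6110
March 31 – April 13, 2006: 14 days at 0.95% → €326000 × 0.95% × 14/365 = €118.7890
April 14 – October 10, 2006: 180 days at 0.5% → €326000 × 0.5% × 180/365 = €803.8356
October 11 – December 31, 2006: 82 days at 1.7% → €326000 × 1.7% × 82/365 = €1245.0521
Total = €3320.2877

€3320.29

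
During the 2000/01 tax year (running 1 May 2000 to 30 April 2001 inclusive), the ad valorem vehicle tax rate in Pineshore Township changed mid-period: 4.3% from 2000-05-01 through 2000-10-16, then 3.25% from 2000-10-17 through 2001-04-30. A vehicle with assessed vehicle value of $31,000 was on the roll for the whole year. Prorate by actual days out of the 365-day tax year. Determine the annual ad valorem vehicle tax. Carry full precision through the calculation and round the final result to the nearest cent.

$1,158.21

2000-05-01 to 2000-10-16: 169 days at 4.3% → $31,000 × 4.3% × 169/365 = $617.1973
2000-10-17 to 2001-04-30: 196 days at 3.25% → $31,000 × 3.25% × 196/365 = $541.0137
Total = $1,158.2110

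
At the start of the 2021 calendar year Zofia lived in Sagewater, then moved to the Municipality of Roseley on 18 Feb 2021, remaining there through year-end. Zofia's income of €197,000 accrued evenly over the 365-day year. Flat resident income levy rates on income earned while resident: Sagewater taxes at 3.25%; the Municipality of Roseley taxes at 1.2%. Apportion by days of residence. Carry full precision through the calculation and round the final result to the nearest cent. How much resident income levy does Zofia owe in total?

Sagewater, 1 Jan – 17 Feb 2021: 48 days → €197,000 × 3.25% × 48/365 = €841.9726
The Municipality of Roseley, 18 Feb – 31 Dec 2021: 317 days → €197,000 × 1.2% × 317/365 = €2,053.1178
Total = €2,895.0904

€2,895.09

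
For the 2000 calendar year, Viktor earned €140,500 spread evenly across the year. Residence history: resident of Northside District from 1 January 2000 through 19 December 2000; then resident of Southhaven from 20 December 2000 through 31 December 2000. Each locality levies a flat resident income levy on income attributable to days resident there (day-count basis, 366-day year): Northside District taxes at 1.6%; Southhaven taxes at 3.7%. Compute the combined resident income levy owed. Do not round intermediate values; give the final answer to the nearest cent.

Northside District, 1 January – 19 December 2000: 354 days → €140,500 × 1.6% × 354/366 = €2,174.2951
Southhaven, 20 December – 31 December 2000: 12 days → €140,500 × 3.7% × 12/366 = €170.4426
Total = €2,344.7377

€2,344.74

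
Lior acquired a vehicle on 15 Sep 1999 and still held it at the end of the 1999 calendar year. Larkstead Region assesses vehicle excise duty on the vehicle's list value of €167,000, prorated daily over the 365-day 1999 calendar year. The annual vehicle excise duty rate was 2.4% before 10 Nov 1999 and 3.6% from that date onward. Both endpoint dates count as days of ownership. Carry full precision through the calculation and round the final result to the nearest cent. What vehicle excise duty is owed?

15 Sep – 9 Nov 1999: 56 days at 2.4% → €167,000 × 2.4% × 56/365 = €614.9260
10 Nov – 31 Dec 1999: 52 days at 3.6% → €167,000 × 3.6% × 52/365 = €856.5041
Total = €1,471.4301

€1,471.43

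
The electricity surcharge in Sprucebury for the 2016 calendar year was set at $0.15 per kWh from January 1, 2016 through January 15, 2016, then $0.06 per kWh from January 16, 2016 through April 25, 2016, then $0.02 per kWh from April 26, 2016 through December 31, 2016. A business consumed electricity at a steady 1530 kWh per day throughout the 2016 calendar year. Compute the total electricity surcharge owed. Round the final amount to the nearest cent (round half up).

January 1 – January 15, 2016: 15 days × 1530 kWh/day = 22,950 kWh at $0.15/kWh → $3,442.50
January 16 – April 25, 2016: 101 days × 1530 kWh/day = 154,530 kWh at $0.06/kWh → $9,271.80
April 26 – December 31, 2016: 250 days × 1530 kWh/day = 382,500 kWh at $0.02/kWh → $7,650.00

$20,364.30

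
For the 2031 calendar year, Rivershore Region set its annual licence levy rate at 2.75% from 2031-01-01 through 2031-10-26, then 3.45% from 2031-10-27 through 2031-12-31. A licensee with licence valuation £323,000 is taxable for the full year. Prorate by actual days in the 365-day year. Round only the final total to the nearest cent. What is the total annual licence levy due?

2031-01-01 to 2031-10-26: 299 days at 2.75% → £323,000 × 2.75% × 299/365 = £7,276.3493
2031-10-27 to 2031-12-31: 66 days at 3.45% → £323,000 × 3.45% × 66/365 = £2,014.9890
Total = £9,291.3384

£9,291.34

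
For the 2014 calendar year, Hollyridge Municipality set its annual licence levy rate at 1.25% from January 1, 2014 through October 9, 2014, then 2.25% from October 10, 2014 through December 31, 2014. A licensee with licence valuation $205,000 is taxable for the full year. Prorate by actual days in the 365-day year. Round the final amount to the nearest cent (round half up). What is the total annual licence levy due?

$3,028.66

January 1 – October 9, 2014: 282 days at 1.25% → $205,000 × 1.25% × 282/365 = $1,979.7945
October 10 – December 31, 2014: 83 days at 2.25% → $205,000 × 2.25% × 83/365 = $1,048.8699
Total = $3,028.6644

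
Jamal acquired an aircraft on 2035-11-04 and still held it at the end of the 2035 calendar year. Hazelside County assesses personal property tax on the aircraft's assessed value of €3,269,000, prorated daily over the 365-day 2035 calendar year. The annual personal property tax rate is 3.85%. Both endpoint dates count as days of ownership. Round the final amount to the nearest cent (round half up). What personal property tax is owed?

€19,999.12

Days held (2035-11-04 to 2035-12-31): 58 out of 365
Tax = €3,269,000 × 3.85% × 58/365 = €19,999.1151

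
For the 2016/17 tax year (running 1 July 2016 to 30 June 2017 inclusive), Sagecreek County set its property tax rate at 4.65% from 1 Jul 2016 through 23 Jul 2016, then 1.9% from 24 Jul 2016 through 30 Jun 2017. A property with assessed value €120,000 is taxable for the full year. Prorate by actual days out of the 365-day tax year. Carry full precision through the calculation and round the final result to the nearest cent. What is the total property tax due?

1 Jul – 23 Jul 2016: 23 days at 4.65% → €120,000 × 4.65% × 23/365 = €351.6164
24 Jul 2016 – 30 Jun 2017: 342 days at 1.9% → €120,000 × 1.9% × 342/365 = €2,136.3288
Total = €2,487.9452

€2,487.95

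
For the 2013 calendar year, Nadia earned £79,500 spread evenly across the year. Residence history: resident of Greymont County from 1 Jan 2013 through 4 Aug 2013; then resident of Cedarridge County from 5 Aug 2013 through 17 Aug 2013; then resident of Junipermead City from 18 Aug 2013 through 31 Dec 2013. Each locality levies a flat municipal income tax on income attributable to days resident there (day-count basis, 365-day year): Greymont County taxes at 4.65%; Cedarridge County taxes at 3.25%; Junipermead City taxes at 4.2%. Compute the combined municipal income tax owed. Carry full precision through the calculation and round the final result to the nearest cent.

£3,523.81

Greymont County, 1 Jan – 4 Aug 2013: 216 days → £79,500 × 4.65% × 216/365 = £2,187.6658
Cedarridge County, 5 Aug – 17 Aug 2013: 13 days → £79,500 × 3.25% × 13/365 = £92.0240
Junipermead City, 18 Aug – 31 Dec 2013: 136 days → £79,500 × 4.2% × 136/365 = £1,244.1205
Total = £3,523.8103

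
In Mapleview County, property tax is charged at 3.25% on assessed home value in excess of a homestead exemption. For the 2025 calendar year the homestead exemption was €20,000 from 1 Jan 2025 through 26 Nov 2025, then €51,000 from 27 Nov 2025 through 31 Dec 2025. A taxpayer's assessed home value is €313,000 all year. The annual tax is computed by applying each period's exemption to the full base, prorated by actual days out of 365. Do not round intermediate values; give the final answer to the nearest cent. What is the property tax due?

1 Jan – 26 Nov 2025: 330 days, exemption €20,000 → (€313,000 − €20,000) × 3.25% × 330/365 = €8,609.3836
27 Nov – 31 Dec 2025: 35 days, exemption €51,000 → (€313,000 − €51,000) × 3.25% × 35/365 = €816.5068
Total = €9,425.8904

€9,425.89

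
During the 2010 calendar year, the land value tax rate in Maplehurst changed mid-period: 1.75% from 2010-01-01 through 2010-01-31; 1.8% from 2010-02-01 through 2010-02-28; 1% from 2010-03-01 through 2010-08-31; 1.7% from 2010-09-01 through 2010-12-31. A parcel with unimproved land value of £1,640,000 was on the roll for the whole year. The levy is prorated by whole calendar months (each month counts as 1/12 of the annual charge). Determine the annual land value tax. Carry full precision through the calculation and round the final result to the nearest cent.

2010-01-01 to 2010-01-31: 1 month at 1.75% → £1,640,000 × 1.75% × 1/12 = £2,391.6667
2010-02-01 to 2010-02-28: 1 month at 1.8% → £1,640,000 × 1.8% × 1/12 = £2,460.0000
2010-03-01 to 2010-08-31: 6 months at 1% → £1,640,000 × 1% × 6/12 = £8,200.0000
2010-09-01 to 2010-12-31: 4 months at 1.7% → £1,640,000 × 1.7% × 4/12 = £9,293.3333
Total = £22,345.0000

£22,345.00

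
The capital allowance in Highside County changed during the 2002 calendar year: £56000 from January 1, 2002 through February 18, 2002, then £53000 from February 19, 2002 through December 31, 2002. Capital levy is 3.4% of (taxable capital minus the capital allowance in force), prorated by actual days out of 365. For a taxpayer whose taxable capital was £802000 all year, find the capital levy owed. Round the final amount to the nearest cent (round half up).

January 1 – February 18, 2002: 49 days, exemption £56000 → (£802000 − £56000) × 3.4% × 49/365 = £3405.0301
February 19 – December 31, 2002: 316 days, exemption £53000 → (£802000 − £53000) × 3.4% × 316/365 = £22047.2767
Total = £25452.3068

£25452.31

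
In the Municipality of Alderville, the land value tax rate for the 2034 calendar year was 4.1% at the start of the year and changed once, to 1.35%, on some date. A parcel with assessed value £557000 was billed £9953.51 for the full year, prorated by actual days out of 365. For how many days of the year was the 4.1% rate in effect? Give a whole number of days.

Let d = days at the first rate; then 365 − d days at the second rate.
£557000 × [4.1%·d + 1.35%·(365−d)] / 365 = £9953.51
Solving gives d = 58, so the new rate took effect on February 28, 2034.

58 days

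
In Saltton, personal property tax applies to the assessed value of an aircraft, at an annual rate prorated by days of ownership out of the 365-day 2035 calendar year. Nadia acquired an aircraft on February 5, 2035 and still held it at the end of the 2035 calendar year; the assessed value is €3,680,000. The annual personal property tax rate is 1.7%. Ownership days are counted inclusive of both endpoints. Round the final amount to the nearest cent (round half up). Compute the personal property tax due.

€56,561.10

Days held (February 5 – December 31, 2035): 330 out of 365
Tax = €3,680,000 × 1.7% × 330/365 = €56,561.0959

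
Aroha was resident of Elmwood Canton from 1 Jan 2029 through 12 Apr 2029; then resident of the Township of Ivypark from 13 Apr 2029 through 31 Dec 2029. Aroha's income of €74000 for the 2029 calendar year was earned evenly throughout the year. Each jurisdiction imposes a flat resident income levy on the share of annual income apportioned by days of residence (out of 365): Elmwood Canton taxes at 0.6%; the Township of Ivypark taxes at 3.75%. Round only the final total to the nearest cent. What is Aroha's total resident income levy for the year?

€2123.60

Elmwood Canton, 1 Jan – 12 Apr 2029: 102 days → €74000 × 0.6% × 102/365 = €124.0767
The Township of Ivypark, 13 Apr – 31 Dec 2029: 263 days → €74000 × 3.75% × 263/365 = €1999.5205
Total = €2123.5973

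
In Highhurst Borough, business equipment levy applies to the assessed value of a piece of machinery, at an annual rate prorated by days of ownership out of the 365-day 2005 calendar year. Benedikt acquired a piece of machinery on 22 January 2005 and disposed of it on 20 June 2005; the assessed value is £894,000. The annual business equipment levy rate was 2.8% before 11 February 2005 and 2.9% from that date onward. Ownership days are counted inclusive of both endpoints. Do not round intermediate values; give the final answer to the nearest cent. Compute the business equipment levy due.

£10,605.53

22 January – 10 February 2005: 20 days at 2.8% → £894,000 × 2.8% × 20/365 = £1,371.6164
11 February – 20 June 2005: 130 days at 2.9% → £894,000 × 2.9% × 130/365 = £9,233.9178
Total = £10,605.5342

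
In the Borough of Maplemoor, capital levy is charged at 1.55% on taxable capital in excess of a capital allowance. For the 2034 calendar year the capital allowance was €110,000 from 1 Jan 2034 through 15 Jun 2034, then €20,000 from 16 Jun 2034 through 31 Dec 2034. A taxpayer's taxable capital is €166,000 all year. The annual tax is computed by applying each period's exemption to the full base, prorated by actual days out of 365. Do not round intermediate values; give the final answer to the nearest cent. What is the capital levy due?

€1,628.56

1 Jan – 15 Jun 2034: 166 days, exemption €110,000 → (€166,000 − €110,000) × 1.55% × 166/365 = €394.7616
16 Jun – 31 Dec 2034: 199 days, exemption €20,000 → (€166,000 − €20,000) × 1.55% × 199/365 = €1,233.8000
Total = €1,628.5616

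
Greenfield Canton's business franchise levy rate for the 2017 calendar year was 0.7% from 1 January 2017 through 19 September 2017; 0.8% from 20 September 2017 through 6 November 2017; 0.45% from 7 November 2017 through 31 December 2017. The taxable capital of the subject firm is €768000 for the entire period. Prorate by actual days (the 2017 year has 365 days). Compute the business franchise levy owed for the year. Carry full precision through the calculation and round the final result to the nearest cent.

1 January – 19 September 2017: 262 days at 0.7% → €768000 × 0.7% × 262/365 = €3858.9370
20 September – 6 November 2017: 48 days at 0.8% → €768000 × 0.8% × 48/365 = €807.9781
7 November – 31 December 2017: 55 days at 0.45% → €768000 × 0.45% × 55/365 = €520.7671
Total = €5187.6822

€5187.68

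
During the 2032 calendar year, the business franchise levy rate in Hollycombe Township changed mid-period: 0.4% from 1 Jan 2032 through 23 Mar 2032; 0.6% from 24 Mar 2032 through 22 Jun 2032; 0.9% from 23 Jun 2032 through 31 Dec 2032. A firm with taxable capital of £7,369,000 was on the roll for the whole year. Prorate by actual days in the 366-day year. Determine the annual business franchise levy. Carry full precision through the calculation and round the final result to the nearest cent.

1 Jan – 23 Mar 2032: 83 days at 0.4% → £7,369,000 × 0.4% × 83/366 = £6,684.4481
24 Mar – 22 Jun 2032: 91 days at 0.6% → £7,369,000 × 0.6% × 91/366 = £10,993.0984
23 Jun – 31 Dec 2032: 192 days at 0.9% → £7,369,000 × 0.9% × 192/366 = £34,791.3443
Total = £52,468.8907

£52,468.89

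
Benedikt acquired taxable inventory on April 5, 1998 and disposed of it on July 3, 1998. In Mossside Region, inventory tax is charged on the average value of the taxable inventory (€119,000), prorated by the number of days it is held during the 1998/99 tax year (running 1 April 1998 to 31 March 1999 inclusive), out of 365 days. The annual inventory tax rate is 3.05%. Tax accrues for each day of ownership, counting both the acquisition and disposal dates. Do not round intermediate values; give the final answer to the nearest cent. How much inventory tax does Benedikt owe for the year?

€894.95

Days held (April 5 – July 3, 1998): 90 out of 365
Tax = €119,000 × 3.05% × 90/365 = €894.9452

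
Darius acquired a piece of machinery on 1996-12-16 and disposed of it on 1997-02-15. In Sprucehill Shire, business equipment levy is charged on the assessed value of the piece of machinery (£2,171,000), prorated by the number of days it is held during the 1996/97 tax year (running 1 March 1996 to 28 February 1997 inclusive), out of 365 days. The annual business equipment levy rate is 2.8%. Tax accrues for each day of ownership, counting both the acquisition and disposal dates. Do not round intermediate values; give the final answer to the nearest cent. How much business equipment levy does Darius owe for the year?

£10,325.63

Days held (1996-12-16 to 1997-02-15): 62 out of 365
Tax = £2,171,000 × 2.8% × 62/365 = £10,325.6329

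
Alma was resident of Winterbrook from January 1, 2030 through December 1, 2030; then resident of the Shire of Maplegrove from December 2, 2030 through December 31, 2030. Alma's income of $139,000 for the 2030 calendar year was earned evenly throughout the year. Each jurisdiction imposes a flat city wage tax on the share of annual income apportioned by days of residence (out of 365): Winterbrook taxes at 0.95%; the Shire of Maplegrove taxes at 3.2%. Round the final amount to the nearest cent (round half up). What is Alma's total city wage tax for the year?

$1,577.55

Winterbrook, January 1 – December 1, 2030: 335 days → $139,000 × 0.95% × 335/365 = $1,211.9658
The Shire of Maplegrove, December 2 – December 31, 2030: 30 days → $139,000 × 3.2% × 30/365 = $365.5890
Total = $1,577.5548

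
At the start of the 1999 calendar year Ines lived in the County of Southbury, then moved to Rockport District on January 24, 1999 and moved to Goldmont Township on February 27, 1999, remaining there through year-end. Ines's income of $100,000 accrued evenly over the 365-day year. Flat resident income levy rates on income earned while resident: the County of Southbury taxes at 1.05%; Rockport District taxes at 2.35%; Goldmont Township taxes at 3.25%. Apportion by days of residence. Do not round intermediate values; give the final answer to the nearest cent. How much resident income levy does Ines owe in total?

The County of Southbury, January 1 – January 23, 1999: 23 days → $100,000 × 1.05% × 23/365 = $66.1644
Rockport District, January 24 – February 26, 1999: 34 days → $100,000 × 2.35% × 34/365 = $218.9041
Goldmont Township, February 27 – December 31, 1999: 308 days → $100,000 × 3.25% × 308/365 = $2,742.4658
Total = $3,027.5342

$3,027.53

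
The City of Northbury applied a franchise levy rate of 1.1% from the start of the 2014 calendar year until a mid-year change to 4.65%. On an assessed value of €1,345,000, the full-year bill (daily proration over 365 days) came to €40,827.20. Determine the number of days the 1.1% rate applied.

Let d = days at the first rate; then 365 − d days at the second rate.
€1,345,000 × [1.1%·d + 4.65%·(365−d)] / 365 = €40,827.20
Solving gives d = 166, so the new rate took effect on 16 June 2014.

166 days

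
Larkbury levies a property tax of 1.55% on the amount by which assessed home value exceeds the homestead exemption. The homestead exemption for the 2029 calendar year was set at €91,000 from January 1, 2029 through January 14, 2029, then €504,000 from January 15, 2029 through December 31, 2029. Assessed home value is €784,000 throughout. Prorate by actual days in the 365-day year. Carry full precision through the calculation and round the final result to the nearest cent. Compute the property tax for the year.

€4,585.54

January 1 – January 14, 2029: 14 days, exemption €91,000 → (€784,000 − €91,000) × 1.55% × 14/365 = €412.0027
January 15 – December 31, 2029: 351 days, exemption €504,000 → (€784,000 − €504,000) × 1.55% × 351/365 = €4,173.5342
Total = €4,585.5370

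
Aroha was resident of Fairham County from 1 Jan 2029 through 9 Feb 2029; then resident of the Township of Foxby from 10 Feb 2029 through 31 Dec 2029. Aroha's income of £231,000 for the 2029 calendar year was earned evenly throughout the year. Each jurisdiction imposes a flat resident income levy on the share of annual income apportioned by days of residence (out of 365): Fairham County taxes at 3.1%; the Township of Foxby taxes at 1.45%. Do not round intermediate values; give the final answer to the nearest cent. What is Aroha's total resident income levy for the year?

Fairham County, 1 Jan – 9 Feb 2029: 40 days → £231,000 × 3.1% × 40/365 = £784.7671
The Township of Foxby, 10 Feb – 31 Dec 2029: 325 days → £231,000 × 1.45% × 325/365 = £2,982.4315
Total = £3,767.1986

£3,767.20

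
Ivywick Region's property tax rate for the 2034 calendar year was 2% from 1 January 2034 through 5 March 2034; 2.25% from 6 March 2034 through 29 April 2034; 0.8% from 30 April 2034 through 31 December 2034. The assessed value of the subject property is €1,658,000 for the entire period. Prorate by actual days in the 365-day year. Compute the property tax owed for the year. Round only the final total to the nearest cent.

1 January – 5 March 2034: 64 days at 2% → €1,658,000 × 2% × 64/365 = €5,814.3562
6 March – 29 April 2034: 55 days at 2.25% → €1,658,000 × 2.25% × 55/365 = €5,621.3014
30 April – 31 December 2034: 246 days at 0.8% → €1,658,000 × 0.8% × 246/365 = €8,939.5726
Total = €20,375.2301

€20,375.23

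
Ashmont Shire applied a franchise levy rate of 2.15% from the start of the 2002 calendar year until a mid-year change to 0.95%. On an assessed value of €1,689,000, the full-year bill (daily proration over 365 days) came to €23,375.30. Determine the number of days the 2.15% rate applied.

Let d = days at the first rate; then 365 − d days at the second rate.
€1,689,000 × [2.15%·d + 0.95%·(365−d)] / 365 = €23,375.30
Solving gives d = 132, so the new rate took effect on 13 May 2002.

132 days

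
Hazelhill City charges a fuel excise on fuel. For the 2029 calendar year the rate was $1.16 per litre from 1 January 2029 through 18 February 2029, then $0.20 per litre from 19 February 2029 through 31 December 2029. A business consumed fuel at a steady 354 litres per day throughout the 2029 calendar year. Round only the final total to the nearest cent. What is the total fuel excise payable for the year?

$42494.16

1 January – 18 February 2029: 49 days × 354 litres/day = 17,346 litres at $1.16/litre → $20121.36
19 February – 31 December 2029: 316 days × 354 litres/day = 111,864 litres at $0.20/litre → $22372.80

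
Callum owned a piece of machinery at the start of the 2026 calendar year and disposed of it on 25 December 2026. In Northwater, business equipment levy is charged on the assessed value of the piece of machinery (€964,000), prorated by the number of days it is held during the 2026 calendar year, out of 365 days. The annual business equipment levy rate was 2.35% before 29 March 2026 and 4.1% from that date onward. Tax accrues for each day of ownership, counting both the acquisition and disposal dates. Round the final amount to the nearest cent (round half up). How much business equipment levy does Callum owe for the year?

1 January – 28 March 2026: 87 days at 2.35% → €964,000 × 2.35% × 87/365 = €5,399.7205
29 March – 25 December 2026: 272 days at 4.1% → €964,000 × 4.1% × 272/365 = €29,453.5014
Total = €34,853.2219

€34,853.22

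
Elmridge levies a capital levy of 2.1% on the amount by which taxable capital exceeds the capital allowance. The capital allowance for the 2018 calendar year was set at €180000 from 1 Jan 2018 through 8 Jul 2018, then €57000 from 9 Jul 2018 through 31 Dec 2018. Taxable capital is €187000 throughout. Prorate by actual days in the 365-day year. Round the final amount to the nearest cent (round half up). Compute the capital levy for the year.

€1392.50

1 Jan – 8 Jul 2018: 189 days, exemption €180000 → (€187000 − €180000) × 2.1% × 189/365 = €76.1178
9 Jul – 31 Dec 2018: 176 days, exemption €57000 → (€187000 − €57000) × 2.1% × 176/365 = €1316.3836
Total = €1392.5014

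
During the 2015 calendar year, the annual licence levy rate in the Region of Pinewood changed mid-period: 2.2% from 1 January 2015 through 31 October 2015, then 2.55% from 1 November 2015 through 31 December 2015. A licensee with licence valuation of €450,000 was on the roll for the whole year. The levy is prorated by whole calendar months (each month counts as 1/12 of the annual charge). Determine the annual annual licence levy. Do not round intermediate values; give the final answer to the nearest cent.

1 January – 31 October 2015: 10 months at 2.2% → €450,000 × 2.2% × 10/12 = €8,250.0000
1 November – 31 December 2015: 2 months at 2.55% → €450,000 × 2.55% × 2/12 = €1,912.5000
Total = €10,162.5000

€10,162.50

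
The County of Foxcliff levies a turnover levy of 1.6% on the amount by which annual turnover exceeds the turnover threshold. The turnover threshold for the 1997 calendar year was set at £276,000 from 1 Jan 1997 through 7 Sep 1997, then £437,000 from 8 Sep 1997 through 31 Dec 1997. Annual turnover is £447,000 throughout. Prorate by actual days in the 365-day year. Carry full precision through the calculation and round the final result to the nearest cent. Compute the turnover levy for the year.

£1,924.38

1 Jan – 7 Sep 1997: 250 days, exemption £276,000 → (£447,000 − £276,000) × 1.6% × 250/365 = £1,873.9726
8 Sep – 31 Dec 1997: 115 days, exemption £437,000 → (£447,000 − £437,000) × 1.6% × 115/365 = £50.4110
Total = £1,924.3836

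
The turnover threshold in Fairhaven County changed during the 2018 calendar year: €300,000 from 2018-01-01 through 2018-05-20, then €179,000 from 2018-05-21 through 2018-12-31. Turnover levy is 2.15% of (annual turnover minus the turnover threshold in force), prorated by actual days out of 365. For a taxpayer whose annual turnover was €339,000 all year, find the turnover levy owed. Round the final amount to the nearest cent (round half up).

€2,442.16

2018-01-01 to 2018-05-20: 140 days, exemption €300,000 → (€339,000 − €300,000) × 2.15% × 140/365 = €321.6164
2018-05-21 to 2018-12-31: 225 days, exemption €179,000 → (€339,000 − €179,000) × 2.15% × 225/365 = €2,120.5479
Total = €2,442.1644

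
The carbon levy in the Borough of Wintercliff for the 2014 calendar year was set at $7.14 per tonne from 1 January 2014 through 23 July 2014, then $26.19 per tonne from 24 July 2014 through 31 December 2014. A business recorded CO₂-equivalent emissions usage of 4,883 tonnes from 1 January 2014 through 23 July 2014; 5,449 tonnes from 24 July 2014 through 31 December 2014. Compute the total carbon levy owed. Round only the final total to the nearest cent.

$177,573.93

1 January – 23 July 2014: 4,883 tonnes at $7.14/tonne → $34,864.62
24 July – 31 December 2014: 5,449 tonnes at $26.19/tonne → $142,709.31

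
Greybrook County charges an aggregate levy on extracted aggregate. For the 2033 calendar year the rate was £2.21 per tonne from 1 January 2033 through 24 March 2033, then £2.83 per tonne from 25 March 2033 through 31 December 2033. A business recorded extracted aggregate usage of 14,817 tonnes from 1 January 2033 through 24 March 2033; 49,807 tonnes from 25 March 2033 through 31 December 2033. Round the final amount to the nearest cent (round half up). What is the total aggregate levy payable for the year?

£173,699.38

1 January – 24 March 2033: 14,817 tonnes at £2.21/tonne → £32,745.57
25 March – 31 December 2033: 49,807 tonnes at £2.83/tonne → £140,953.81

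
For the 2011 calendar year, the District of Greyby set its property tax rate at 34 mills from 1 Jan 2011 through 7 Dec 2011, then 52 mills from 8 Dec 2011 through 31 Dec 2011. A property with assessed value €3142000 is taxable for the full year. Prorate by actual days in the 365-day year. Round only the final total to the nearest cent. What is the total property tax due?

€110546.75

1 Jan – 7 Dec 2011: 341 days at 34 mills → €3142000 × 3.4% × 341/365 = €99803.6932
8 Dec – 31 Dec 2011: 24 days at 52 mills → €3142000 × 5.2% × 24/365 = €10743.0575
Total = €110546.7507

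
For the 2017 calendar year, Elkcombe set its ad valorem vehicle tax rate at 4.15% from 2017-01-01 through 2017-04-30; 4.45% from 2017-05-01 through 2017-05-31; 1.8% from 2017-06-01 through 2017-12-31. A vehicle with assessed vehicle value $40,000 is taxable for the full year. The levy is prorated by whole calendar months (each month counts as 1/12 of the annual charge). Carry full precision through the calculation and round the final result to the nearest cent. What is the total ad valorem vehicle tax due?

$1,121.67

2017-01-01 to 2017-04-30: 4 months at 4.15% → $40,000 × 4.15% × 4/12 = $553.3333
2017-05-01 to 2017-05-31: 1 month at 4.45% → $40,000 × 4.45% × 1/12 = $148.3333
2017-06-01 to 2017-12-31: 7 months at 1.8% → $40,000 × 1.8% × 7/12 = $420.0000
Total = $1,121.6667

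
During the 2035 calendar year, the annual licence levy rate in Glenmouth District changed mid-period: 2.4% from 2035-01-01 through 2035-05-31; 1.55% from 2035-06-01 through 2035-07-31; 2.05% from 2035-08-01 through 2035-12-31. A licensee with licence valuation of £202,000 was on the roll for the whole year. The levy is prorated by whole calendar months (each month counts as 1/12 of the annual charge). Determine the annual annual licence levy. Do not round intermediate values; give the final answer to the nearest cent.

2035-01-01 to 2035-05-31: 5 months at 2.4% → £202,000 × 2.4% × 5/12 = £2,020.0000
2035-06-01 to 2035-07-31: 2 months at 1.55% → £202,000 × 1.55% × 2/12 = £521.8333
2035-08-01 to 2035-12-31: 5 months at 2.05% → £202,000 × 2.05% × 5/12 = £1,725.4167
Total = £4,267.2500

£4,267.25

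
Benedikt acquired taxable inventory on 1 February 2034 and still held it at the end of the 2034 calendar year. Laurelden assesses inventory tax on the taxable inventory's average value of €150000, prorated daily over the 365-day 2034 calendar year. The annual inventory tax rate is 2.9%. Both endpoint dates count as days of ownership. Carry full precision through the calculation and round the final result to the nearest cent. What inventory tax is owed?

€3980.55

Days held (1 February – 31 December 2034): 334 out of 365
Tax = €150000 × 2.9% × 334/365 = €3980.5479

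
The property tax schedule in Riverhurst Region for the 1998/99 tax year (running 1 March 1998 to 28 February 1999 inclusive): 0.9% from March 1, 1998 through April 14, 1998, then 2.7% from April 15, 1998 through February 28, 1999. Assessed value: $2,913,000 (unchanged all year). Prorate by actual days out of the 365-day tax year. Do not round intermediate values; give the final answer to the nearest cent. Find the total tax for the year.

March 1 – April 14, 1998: 45 days at 0.9% → $2,913,000 × 0.9% × 45/365 = $3,232.2329
April 15, 1998 – February 28, 1999: 320 days at 2.7% → $2,913,000 × 2.7% × 320/365 = $68,954.3014
Total = $72,186.5342

$72,186.53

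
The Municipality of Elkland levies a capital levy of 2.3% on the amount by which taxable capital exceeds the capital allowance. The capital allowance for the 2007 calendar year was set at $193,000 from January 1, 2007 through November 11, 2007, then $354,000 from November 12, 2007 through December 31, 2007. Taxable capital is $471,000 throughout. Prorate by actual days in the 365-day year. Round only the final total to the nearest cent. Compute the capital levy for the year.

January 1 – November 11, 2007: 315 days, exemption $193,000 → ($471,000 − $193,000) × 2.3% × 315/365 = $5,518.1096
November 12 – December 31, 2007: 50 days, exemption $354,000 → ($471,000 − $354,000) × 2.3% × 50/365 = $368.6301
Total = $5,886.7397

$5,886.74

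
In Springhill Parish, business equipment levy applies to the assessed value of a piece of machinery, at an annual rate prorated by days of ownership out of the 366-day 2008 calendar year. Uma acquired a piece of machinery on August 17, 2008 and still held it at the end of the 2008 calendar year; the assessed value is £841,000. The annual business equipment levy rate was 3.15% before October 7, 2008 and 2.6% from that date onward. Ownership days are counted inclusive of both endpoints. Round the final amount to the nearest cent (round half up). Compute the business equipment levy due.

August 17 – October 6, 2008: 51 days at 3.15% → £841,000 × 3.15% × 51/366 = £3,691.4385
October 7 – December 31, 2008: 86 days at 2.6% → £841,000 × 2.6% × 86/366 = £5,137.9126
Total = £8,829.3511

£8,829.35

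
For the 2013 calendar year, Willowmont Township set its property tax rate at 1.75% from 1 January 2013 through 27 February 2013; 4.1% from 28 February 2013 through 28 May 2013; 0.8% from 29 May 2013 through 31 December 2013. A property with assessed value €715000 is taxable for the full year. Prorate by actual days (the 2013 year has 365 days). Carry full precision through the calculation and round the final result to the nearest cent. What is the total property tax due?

1 January – 27 February 2013: 58 days at 1.75% → €715000 × 1.75% × 58/365 = €1988.2877
28 February – 28 May 2013: 90 days at 4.1% → €715000 × 4.1% × 90/365 = €7228.3562
29 May – 31 December 2013: 217 days at 0.8% → €715000 × 0.8% × 217/365 = €3400.6575
Total = €12617.3014

€12617.30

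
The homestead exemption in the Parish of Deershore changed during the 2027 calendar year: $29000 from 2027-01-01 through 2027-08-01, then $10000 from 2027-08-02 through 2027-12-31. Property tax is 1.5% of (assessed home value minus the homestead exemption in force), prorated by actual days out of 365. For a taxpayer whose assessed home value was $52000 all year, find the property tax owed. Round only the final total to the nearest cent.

$463.68

2027-01-01 to 2027-08-01: 213 days, exemption $29000 → ($52000 − $29000) × 1.5% × 213/365 = $201.3288
2027-08-02 to 2027-12-31: 152 days, exemption $10000 → ($52000 − $10000) × 1.5% × 152/365 = $262.3562
Total = $463.6849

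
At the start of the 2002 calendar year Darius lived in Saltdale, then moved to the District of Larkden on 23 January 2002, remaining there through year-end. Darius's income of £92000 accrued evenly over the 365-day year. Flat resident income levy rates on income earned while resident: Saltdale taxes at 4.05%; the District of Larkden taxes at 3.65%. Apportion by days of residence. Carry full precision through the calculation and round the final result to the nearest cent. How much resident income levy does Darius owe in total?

Saltdale, 1 January – 22 January 2002: 22 days → £92000 × 4.05% × 22/365 = £224.5808
The District of Larkden, 23 January – 31 December 2002: 343 days → £92000 × 3.65% × 343/365 = £3155.6000
Total = £3380.1808

£3380.18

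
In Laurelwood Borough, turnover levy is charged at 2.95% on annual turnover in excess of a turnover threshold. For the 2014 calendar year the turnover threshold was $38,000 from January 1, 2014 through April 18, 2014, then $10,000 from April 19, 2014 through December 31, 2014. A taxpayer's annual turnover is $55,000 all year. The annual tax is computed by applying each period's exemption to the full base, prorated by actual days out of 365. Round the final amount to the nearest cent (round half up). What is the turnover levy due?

$1,083.09

January 1 – April 18, 2014: 108 days, exemption $38,000 → ($55,000 − $38,000) × 2.95% × 108/365 = $148.3890
April 19 – December 31, 2014: 257 days, exemption $10,000 → ($55,000 − $10,000) × 2.95% × 257/365 = $934.7055
Total = $1,083.0945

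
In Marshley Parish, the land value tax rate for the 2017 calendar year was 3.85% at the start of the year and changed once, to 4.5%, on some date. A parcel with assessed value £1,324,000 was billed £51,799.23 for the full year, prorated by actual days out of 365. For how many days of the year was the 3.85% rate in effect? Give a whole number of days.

330 days

Let d = days at the first rate; then 365 − d days at the second rate.
£1,324,000 × [3.85%·d + 4.5%·(365−d)] / 365 = £51,799.23
Solving gives d = 330, so the new rate took effect on November 27, 2017.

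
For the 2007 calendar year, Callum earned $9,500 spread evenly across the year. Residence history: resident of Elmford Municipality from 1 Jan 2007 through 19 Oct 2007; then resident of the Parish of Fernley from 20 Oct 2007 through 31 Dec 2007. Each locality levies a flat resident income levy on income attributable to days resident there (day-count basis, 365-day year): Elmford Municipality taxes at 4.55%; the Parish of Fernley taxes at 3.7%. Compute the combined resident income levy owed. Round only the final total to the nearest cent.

Elmford Municipality, 1 Jan – 19 Oct 2007: 292 days → $9,500 × 4.55% × 292/365 = $345.8000
The Parish of Fernley, 20 Oct – 31 Dec 2007: 73 days → $9,500 × 3.7% × 73/365 = $70.3000
Total = $416.1000

$416.10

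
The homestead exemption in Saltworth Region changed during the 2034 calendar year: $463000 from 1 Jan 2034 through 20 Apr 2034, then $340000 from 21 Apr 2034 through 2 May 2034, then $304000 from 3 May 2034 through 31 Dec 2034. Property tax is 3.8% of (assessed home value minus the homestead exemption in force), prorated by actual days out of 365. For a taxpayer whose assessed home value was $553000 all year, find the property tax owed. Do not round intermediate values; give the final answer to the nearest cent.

$7596.15

1 Jan – 20 Apr 2034: 110 days, exemption $463000 → ($553000 − $463000) × 3.8% × 110/365 = $1030.6849
21 Apr – 2 May 2034: 12 days, exemption $340000 → ($553000 − $340000) × 3.8% × 12/365 = $266.1041
3 May – 31 Dec 2034: 243 days, exemption $304000 → ($553000 − $304000) × 3.8% × 243/365 = $6299.3589
Total = $7596.1479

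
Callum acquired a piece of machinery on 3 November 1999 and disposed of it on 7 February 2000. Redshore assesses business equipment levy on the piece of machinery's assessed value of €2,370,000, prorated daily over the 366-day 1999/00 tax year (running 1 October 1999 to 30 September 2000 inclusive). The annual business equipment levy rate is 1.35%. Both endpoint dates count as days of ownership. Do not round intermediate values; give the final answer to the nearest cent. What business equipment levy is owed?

Days held (3 November 1999 – 7 February 2000): 97 out of 366
Tax = €2,370,000 × 1.35% × 97/366 = €8,479.5492

€8,479.55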